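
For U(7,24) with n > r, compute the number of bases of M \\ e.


Deleting e from U(7,24) gives U(7,23) since n > r.
Bases of U(7,23) = (23 choose 7) = 245157.

245157


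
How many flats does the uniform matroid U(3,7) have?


Flats of U(3,7): every subset of size < 3 is a flat, plus E itself.
Count = (7 choose 0) + (7 choose 1) + (7 choose 2) + 1
     = 1 + 7 + 21 + 1
     = 30.

30


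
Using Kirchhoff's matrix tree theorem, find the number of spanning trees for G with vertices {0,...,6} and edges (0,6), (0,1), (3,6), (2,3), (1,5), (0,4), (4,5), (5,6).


By Kirchhoff's matrix tree theorem, the number of spanning trees equals
the determinant of any cofactor of the Laplacian matrix L.
G has 7 vertices and 8 edges.
Computing the (6 x 6) cofactor determinant gives 12.

12


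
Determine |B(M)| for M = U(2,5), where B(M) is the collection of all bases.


Bases of U(2,5) are all 2-element subsets of the 5-element ground set.
Number of bases = C(5,2).
C(5,2) = 5! / (2! * 3!) = 10.

10


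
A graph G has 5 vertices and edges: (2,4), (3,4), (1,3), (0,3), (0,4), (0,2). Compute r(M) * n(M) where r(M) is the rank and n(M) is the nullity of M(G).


r(M) = |V| - c = 5 - 1 = 4.
nullity = |E| - r(M) = 6 - 4 = 2.
Product = 4 * 2 = 8.

8


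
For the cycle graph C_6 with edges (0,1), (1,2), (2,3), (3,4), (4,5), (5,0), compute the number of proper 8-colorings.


P(C_6, k) = (k-1)^6 + (-1)^6*(k-1).
P(8) = (7)^6 + 7
= 117649 + 7 = 117656.

117656


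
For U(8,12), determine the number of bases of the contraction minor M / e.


Contracting e from U(8,12) gives U(7,11).
Bases of U(7,11) = C(11,7) = 11! / (7! * 4!) = 330.

330


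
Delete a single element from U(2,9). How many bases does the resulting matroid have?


Deleting e from U(2,9) gives U(2,8) since n > r.
Bases of U(2,8) = C(8,2) = (8 * 7) / (1 * 2) = 28.

28


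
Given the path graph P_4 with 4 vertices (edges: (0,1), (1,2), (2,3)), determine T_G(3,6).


A path on 4 vertices is a tree with 3 edges.
T(x,y) = x^(3) for any tree.
T(3,6) = 3^3 = 27.

27


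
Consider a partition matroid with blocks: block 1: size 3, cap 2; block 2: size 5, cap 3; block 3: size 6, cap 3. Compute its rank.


Rank of a partition matroid = sum of min(|Si|, ci) for each block.
= min(3,2) + min(5,3) + min(6,3)
= 2 + 3 + 3
= 8.

8


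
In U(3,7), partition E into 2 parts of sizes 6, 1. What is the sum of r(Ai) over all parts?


r(Ai) = min(|Ai|, 3) for each part.
Sum = min(6,3) + min(1,3)
    = 3 + 1
    = 4.

4


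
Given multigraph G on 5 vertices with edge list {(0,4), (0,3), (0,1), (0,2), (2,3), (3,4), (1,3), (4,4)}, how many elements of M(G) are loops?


In a graphic matroid, a loop is a self-loop edge (u,u) with rank 0.
Examining all 8 edges for self-loops...
Self-loops found: (4,4)
Number of loops = 1.

1


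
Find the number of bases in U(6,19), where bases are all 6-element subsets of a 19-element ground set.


Bases of U(6,19) are all 6-element subsets of the 19-element ground set.
Number of bases = C(19,6).
C(19,6) = 19! / (6! * 13!) = 27132.

27132


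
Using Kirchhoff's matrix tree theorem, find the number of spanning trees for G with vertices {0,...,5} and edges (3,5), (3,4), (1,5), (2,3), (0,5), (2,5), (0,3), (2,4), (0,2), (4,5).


By Kirchhoff's matrix tree theorem, the number of spanning trees equals
the determinant of any cofactor of the Laplacian matrix L.
G has 6 vertices and 10 edges.
Computing the (5 x 5) cofactor determinant gives 75.

75


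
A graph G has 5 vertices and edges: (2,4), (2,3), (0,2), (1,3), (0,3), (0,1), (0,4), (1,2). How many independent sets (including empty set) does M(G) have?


An independent set in a graphic matroid is an acyclic edge subset.
G has 5 vertices and 8 edges.
Enumerate all 2^8 = 256 subsets, checking for acyclicity.
Total independent sets = 128.

128


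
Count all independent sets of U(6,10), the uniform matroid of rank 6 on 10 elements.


Independent sets of U(6,10) are all subsets of size <= 6.
Count = (10 choose 0) + (10 choose 1) + (10 choose 2) + (10 choose 3) + (10 choose 4) + (10 choose 5) + (10 choose 6)
     = 1 + 10 + 45 + 120 + 210 + 252 + 210
     = 848.

848


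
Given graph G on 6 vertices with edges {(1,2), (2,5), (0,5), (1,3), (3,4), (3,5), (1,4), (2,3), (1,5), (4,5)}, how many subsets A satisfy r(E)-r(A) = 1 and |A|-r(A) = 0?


R(x,y) = sum over A in 2^E of x^(r(E)-r(A)) * y^(|A|-r(A)).
G has 6 vertices, 10 edges. r(E) = 5.
Enumerate all 2^10 = 1024 subsets.
Count subsets with r(E)-r(A)=1 and |A|-r(A)=0: 152.

152


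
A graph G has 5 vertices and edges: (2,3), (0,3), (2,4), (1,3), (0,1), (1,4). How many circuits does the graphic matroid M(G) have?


A circuit in a graphic matroid = edge set of a simple cycle.
G has 5 vertices and 6 edges.
Enumerating all minimal edge subsets forming cycles...
Total circuits found: 3.

3


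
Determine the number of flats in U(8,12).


Flats of U(8,12): every subset of size < 8 is a flat, plus E itself.
Count = C(12,0) + C(12,1) + C(12,2) + C(12,3) + C(12,4) + C(12,5) + C(12,6) + C(12,7) + 1
     = 1 + 12 + 66 + 220 + 495 + 792 + 924 + 792 + 1
     = 3303.

3303


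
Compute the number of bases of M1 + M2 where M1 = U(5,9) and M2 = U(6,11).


Bases of a direct sum M1 + M2: |B| = |B(M1)| * |B(M2)|.
|B(U(5,9))| = C(9,5) = 126.
|B(U(6,11))| = C(11,6) = 462.
Total bases = 126 * 462 = 58212.

58212


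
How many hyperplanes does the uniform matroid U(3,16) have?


Hyperplanes of U(3,16) are flats of rank 2.
In a uniform matroid, these are exactly the (2)-element subsets.
Count = C(16,2) = 16! / (2! * 14!) = 120.

120


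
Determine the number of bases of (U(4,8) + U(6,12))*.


(M1+M2)* = M1* + M2*.
M1* = U(4,8), bases: C(8,4) = 70.
M2* = U(6,12), bases: C(12,6) = 924.
|B(M*)| = 70 * 924 = 64680.

64680


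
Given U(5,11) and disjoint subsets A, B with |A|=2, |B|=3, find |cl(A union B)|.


|A union B| = 2 + 3 = 5 (disjoint).
In U(5,11), cl(S) = S if |S| < 5, else cl(S) = E.
Since 5 >= 5, cl(A union B) = E.
|cl(A union B)| = 11.

11


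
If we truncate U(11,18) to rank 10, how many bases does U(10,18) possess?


Truncating U(11,18) to rank 10 gives U(10,18).
Bases of U(10,18) are all 10-element subsets of 18 elements.
Number of bases = (18 choose 10) = 43758.

43758


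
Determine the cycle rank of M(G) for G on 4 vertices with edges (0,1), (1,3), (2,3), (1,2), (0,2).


Cycle rank (nullity) = |E| - r(M) = |E| - (|V| - c).
|E| = 5, |V| = 4, c = 1.
Nullity = 5 - (4 - 1) = 5 - 3 = 2.

2


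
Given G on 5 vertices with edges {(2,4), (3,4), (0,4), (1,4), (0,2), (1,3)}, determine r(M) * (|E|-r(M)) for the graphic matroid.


r(M) = |V| - c = 5 - 1 = 4.
nullity = |E| - r(M) = 6 - 4 = 2.
Product = 4 * 2 = 8.

8


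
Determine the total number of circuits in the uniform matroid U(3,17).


In U(3,17), circuits are the (4)-element subsets.
Any set of 4 elements is dependent, and removing any one element gives
an independent set of size 3, so it is a minimal dependent set.
Number of circuits = (17 choose 4) = 2380.

2380


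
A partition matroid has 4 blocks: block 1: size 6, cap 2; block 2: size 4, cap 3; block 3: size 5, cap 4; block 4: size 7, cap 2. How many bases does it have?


A basis picks exactly ci elements from block i.
Number of bases = product of C(|Si|, ci).
= C(6,2) * C(4,3) * C(5,4) * C(7,2)
= 15 * 4 * 5 * 21
= 6300.

6300


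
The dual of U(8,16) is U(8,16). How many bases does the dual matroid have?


The dual of U(r,n) is U(n-r, n) = U(8,16).
Bases of U(8,16) are all (8)-element subsets.
|B(M*)| = C(16,8) = 16! / (8! * 8!) = 12870.

12870


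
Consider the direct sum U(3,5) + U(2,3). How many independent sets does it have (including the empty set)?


For a direct sum, |I(M1+M2)| = |I(M1)| * |I(M2)|.
|I(U(3,5))| = sum C(5,k) for k=0..3 = 26.
|I(U(2,3))| = sum C(3,k) for k=0..2 = 7.
Total = 26 * 7 = 182.

182


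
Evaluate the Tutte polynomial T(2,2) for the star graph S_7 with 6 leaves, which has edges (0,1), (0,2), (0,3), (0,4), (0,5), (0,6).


A star on 7 vertices is a tree with 6 edges.
T(x,y) = x^(6) for any tree.
T(2,2) = 2^6 = 64.

64


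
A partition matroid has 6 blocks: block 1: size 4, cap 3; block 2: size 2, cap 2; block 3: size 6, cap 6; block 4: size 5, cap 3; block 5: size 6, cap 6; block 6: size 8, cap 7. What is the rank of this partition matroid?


Rank of a partition matroid = sum of min(|Si|, ci) for each block.
= min(4,3) + min(2,2) + min(6,6) + min(5,3) + min(6,6) + min(8,7)
= 3 + 2 + 6 + 3 + 6 + 7
= 27.

27


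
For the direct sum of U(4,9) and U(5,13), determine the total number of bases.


Bases of a direct sum M1 + M2: |B| = |B(M1)| * |B(M2)|.
|B(U(4,9))| = C(9,4) = 126.
|B(U(5,13))| = C(13,5) = 1287.
Total bases = 126 * 1287 = 162162.

162162


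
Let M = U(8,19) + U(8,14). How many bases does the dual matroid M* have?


(M1+M2)* = M1* + M2*.
M1* = U(11,19), bases: C(19,11) = 75582.
M2* = U(6,14), bases: C(14,6) = 3003.
|B(M*)| = 75582 * 3003 = 226972746.

226972746


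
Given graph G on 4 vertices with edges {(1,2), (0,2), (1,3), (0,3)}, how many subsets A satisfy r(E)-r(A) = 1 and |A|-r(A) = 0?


R(x,y) = sum over A in 2^E of x^(r(E)-r(A)) * y^(|A|-r(A)).
G has 4 vertices, 4 edges. r(E) = 3.
Enumerate all 2^4 = 16 subsets.
Count subsets with r(E)-r(A)=1 and |A|-r(A)=0: 6.

6


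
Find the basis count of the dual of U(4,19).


The dual of U(r,n) is U(n-r, n) = U(15,19).
Bases of U(15,19) are all (15)-element subsets.
|B(M*)| = (19 choose 15) = 3876.

3876


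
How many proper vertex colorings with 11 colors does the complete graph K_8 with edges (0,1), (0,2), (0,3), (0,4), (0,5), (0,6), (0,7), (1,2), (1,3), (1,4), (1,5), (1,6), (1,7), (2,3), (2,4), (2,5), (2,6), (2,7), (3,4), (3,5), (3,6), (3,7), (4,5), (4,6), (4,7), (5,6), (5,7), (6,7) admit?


P(K_8, k) = k(k-1)(k-2)...(k-7).
P(11) = (11) * (10) * (9) * (8) * (7) * (6) * (5) * (4) = 6652800.

6652800


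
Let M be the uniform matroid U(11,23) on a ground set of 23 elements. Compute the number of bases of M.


Bases of U(11,23) are all 11-element subsets of the 23-element ground set.
Number of bases = C(23,11).
C(23,11) = 23! / (11! * 12!) = 1352078.

1352078


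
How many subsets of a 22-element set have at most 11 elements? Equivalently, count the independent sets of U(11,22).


Independent sets of U(11,22) are all subsets of size <= 11.
Count = C(22,0) + C(22,1) + C(22,2) + C(22,3) + C(22,4) + C(22,5) + C(22,6) + C(22,7) + C(22,8) + C(22,9) + C(22,10) + C(22,11)
     = 1 + 22 + 231 + 1540 + 7315 + 26334 + 74613 + 170544 + 319770 + 497420 + 646646 + 705432
     = 2449868.

2449868


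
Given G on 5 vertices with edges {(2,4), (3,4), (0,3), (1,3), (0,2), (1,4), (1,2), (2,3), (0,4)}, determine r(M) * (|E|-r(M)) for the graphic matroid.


r(M) = |V| - c = 5 - 1 = 4.
nullity = |E| - r(M) = 9 - 4 = 5.
Product = 4 * 5 = 20.

20


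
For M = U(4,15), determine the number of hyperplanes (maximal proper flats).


Hyperplanes of U(4,15) are flats of rank 3.
In a uniform matroid, these are exactly the (3)-element subsets.
Count = (15 choose 3) = 455.

455


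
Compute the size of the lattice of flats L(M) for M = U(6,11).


Flats of U(6,11): every subset of size < 6 is a flat, plus E itself.
Count = (11 choose 0) + (11 choose 1) + (11 choose 2) + (11 choose 3) + (11 choose 4) + (11 choose 5) + 1
     = 1 + 11 + 55 + 165 + 330 + 462 + 1
     = 1025.

1025


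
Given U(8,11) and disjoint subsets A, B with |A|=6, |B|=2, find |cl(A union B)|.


|A union B| = 6 + 2 = 8 (disjoint).
In U(8,11), cl(S) = S if |S| < 8, else cl(S) = E.
Since 8 >= 8, cl(A union B) = E.
|cl(A union B)| = 11.

11


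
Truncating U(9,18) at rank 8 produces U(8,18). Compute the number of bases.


Truncating U(9,18) to rank 8 gives U(8,18).
Bases of U(8,18) are all 8-element subsets of 18 elements.
Number of bases = C(18,8) = 43758.

43758


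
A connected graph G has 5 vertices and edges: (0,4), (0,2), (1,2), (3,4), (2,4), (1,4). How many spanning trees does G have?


By Kirchhoff's matrix tree theorem, the number of spanning trees equals
the determinant of any cofactor of the Laplacian matrix L.
G has 5 vertices and 6 edges.
Computing the (4 x 4) cofactor determinant gives 8.

8


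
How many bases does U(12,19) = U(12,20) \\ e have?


Deleting e from U(12,20) gives U(12,19) since n > r.
Bases of U(12,19) = C(19,12) = 19! / (12! * 7!) = 50388.

50388


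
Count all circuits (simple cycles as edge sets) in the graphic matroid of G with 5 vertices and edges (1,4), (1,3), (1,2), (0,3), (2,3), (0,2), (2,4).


A circuit in a graphic matroid = edge set of a simple cycle.
G has 5 vertices and 7 edges.
Enumerating all minimal edge subsets forming cycles...
Total circuits found: 6.

6


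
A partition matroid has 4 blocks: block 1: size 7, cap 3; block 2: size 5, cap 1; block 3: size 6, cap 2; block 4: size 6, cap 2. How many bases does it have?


A basis picks exactly ci elements from block i.
Number of bases = product of C(|Si|, ci).
= C(7,3) * C(5,1) * C(6,2) * C(6,2)
= 35 * 5 * 15 * 15
= 39375.

39375


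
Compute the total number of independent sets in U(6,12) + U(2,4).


For a direct sum, |I(M1+M2)| = |I(M1)| * |I(M2)|.
|I(U(6,12))| = sum C(12,k) for k=0..6 = 2510.
|I(U(2,4))| = sum C(4,k) for k=0..2 = 11.
Total = 2510 * 11 = 27610.

27610


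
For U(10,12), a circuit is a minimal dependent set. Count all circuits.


In U(10,12), circuits are the (11)-element subsets.
Any set of 11 elements is dependent, and removing any one element gives
an independent set of size 10, so it is a minimal dependent set.
Number of circuits = C(12,11) = 12! / (11! * 1!) = 12.

12


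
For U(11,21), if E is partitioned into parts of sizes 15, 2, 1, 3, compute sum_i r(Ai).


r(Ai) = min(|Ai|, 11) for each part.
Sum = min(15,11) + min(2,11) + min(1,11) + min(3,11)
    = 11 + 2 + 1 + 3
    = 17.

17


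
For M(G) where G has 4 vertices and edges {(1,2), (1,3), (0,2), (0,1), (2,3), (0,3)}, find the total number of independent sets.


An independent set in a graphic matroid is an acyclic edge subset.
G has 4 vertices and 6 edges.
Enumerate all 2^6 = 64 subsets, checking for acyclicity.
Total independent sets = 38.

38


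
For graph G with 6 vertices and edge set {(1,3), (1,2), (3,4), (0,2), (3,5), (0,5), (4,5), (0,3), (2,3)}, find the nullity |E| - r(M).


Cycle rank (nullity) = |E| - r(M) = |E| - (|V| - c).
|E| = 9, |V| = 6, c = 1.
Nullity = 9 - (6 - 1) = 9 - 5 = 4.

4


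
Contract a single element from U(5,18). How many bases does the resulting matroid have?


Contracting e from U(5,18) gives U(4,17).
Bases of U(4,17) = (17 choose 4) = 2380.

2380


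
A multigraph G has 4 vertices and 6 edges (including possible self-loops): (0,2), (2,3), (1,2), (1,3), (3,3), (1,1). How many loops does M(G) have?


In a graphic matroid, a loop is a self-loop edge (u,u) with rank 0.
Examining all 6 edges for self-loops...
Self-loops found: (3,3), (1,1)
Number of loops = 2.

2


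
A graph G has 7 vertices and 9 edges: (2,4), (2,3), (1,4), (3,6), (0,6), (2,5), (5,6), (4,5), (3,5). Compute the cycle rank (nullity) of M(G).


Cycle rank (nullity) = |E| - r(M) = |E| - (|V| - c).
|E| = 9, |V| = 7, c = 1.
Nullity = 9 - (7 - 1) = 9 - 6 = 3.

3


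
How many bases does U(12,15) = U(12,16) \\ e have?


Deleting e from U(12,16) gives U(12,15) since n > r.
Bases of U(12,15) = (15 choose 12) = 455.

455


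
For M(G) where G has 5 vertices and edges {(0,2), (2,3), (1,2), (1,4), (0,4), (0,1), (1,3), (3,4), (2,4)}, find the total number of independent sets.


An independent set in a graphic matroid is an acyclic edge subset.
G has 5 vertices and 9 edges.
Enumerate all 2^9 = 512 subsets, checking for acyclicity.
Total independent sets = 198.

198


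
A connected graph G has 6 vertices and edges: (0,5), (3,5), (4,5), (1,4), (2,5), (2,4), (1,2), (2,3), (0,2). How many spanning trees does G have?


By Kirchhoff's matrix tree theorem, the number of spanning trees equals
the determinant of any cofactor of the Laplacian matrix L.
G has 6 vertices and 9 edges.
Computing the (5 x 5) cofactor determinant gives 52.

52


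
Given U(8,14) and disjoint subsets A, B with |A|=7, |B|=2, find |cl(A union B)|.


|A union B| = 7 + 2 = 9 (disjoint).
In U(8,14), cl(S) = S if |S| < 8, else cl(S) = E.
Since 9 >= 8, cl(A union B) = E.
|cl(A union B)| = 14.

14


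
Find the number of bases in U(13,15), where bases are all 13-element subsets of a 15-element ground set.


Bases of U(13,15) are all 13-element subsets of the 15-element ground set.
Number of bases = C(15,13).
C(15,13) = 105.

105


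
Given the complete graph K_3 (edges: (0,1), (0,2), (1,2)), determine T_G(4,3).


T(K_3; x,y) = x^2 + x + y.
T(4,3) = 16 + 4 + 3 = 23.

23


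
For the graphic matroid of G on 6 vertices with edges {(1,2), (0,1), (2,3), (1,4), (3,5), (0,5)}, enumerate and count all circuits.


A circuit in a graphic matroid = edge set of a simple cycle.
G has 6 vertices and 6 edges.
Enumerating all minimal edge subsets forming cycles...
Total circuits found: 1.

1


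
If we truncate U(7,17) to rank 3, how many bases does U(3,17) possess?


Truncating U(7,17) to rank 3 gives U(3,17).
Bases of U(3,17) are all 3-element subsets of 17 elements.
Number of bases = C(17,3) = 17! / (3! * 14!) = 680.

680


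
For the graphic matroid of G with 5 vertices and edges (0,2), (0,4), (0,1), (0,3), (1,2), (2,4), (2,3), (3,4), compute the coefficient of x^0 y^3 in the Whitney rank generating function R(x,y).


R(x,y) = sum over A in 2^E of x^(r(E)-r(A)) * y^(|A|-r(A)).
G has 5 vertices, 8 edges. r(E) = 4.
Enumerate all 2^8 = 256 subsets.
Count subsets with r(E)-r(A)=0 and |A|-r(A)=3: 8.

8


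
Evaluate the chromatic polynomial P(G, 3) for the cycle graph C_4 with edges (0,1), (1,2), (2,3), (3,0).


P(C_4, k) = (k-1)^4 + (-1)^4*(k-1).
P(3) = (2)^4 + 2
= 16 + 2 = 18.

18


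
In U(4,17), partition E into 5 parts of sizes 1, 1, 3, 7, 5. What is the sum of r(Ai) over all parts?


r(Ai) = min(|Ai|, 4) for each part.
Sum = min(1,4) + min(1,4) + min(3,4) + min(7,4) + min(5,4)
    = 1 + 1 + 3 + 4 + 4
    = 13.

13


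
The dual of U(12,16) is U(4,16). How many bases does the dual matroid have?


The dual of U(r,n) is U(n-r, n) = U(4,16).
Bases of U(4,16) are all (4)-element subsets.
|B(M*)| = (16 choose 4) = 1820.

1820


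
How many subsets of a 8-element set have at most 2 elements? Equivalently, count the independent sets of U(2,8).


Independent sets of U(2,8) are all subsets of size <= 2.
Count = (8 choose 0) + (8 choose 1) + (8 choose 2)
     = 1 + 8 + 28
     = 37.

37


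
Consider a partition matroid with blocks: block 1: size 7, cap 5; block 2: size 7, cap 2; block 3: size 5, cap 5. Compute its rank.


Rank of a partition matroid = sum of min(|Si|, ci) for each block.
= min(7,5) + min(7,2) + min(5,5)
= 5 + 2 + 5
= 12.

12


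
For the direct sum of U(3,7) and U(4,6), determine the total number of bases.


Bases of a direct sum M1 + M2: |B| = |B(M1)| * |B(M2)|.
|B(U(3,7))| = C(7,3) = 35.
|B(U(4,6))| = C(6,4) = 15.
Total bases = 35 * 15 = 525.

525


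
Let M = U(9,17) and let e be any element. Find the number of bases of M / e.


Contracting e from U(9,17) gives U(8,16).
Bases of U(8,16) = C(16,8) = 16! / (8! * 8!) = 12870.

12870


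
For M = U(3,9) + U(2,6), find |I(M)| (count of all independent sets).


For a direct sum, |I(M1+M2)| = |I(M1)| * |I(M2)|.
|I(U(3,9))| = sum C(9,k) for k=0..3 = 130.
|I(U(2,6))| = sum C(6,k) for k=0..2 = 22.
Total = 130 * 22 = 2860.

2860


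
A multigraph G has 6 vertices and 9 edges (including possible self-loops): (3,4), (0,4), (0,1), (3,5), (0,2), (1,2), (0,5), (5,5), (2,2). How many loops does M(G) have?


In a graphic matroid, a loop is a self-loop edge (u,u) with rank 0.
Examining all 9 edges for self-loops...
Self-loops found: (5,5), (2,2)
Number of loops = 2.

2


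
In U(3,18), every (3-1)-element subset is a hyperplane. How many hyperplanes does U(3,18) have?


Hyperplanes of U(3,18) are flats of rank 2.
In a uniform matroid, these are exactly the (2)-element subsets.
Count = (18 choose 2) = 153.

153


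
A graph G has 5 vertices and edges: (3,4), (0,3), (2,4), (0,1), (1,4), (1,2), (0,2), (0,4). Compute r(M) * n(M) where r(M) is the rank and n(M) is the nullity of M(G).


r(M) = |V| - c = 5 - 1 = 4.
nullity = |E| - r(M) = 8 - 4 = 4.
Product = 4 * 4 = 16.

16


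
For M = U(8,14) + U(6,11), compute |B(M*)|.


(M1+M2)* = M1* + M2*.
M1* = U(6,14), bases: C(14,6) = 3003.
M2* = U(5,11), bases: C(11,5) = 462.
|B(M*)| = 3003 * 462 = 1387386.

1387386


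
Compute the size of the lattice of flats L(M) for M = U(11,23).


Flats of U(11,23): every subset of size < 11 is a flat, plus E itself.
Count = C(23,0) + C(23,1) + C(23,2) + C(23,3) + C(23,4) + C(23,5) + C(23,6) + C(23,7) + C(23,8) + C(23,9) + C(23,10) + 1
     = 1 + 23 + 253 + 1771 + 8855 + 33649 + 100947 + 245157 + 490314 + 817190 + 1144066 + 1
     = 2842227.

2842227


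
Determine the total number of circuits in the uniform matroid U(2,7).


In U(2,7), circuits are the (3)-element subsets.
Any set of 3 elements is dependent, and removing any one element gives
an independent set of size 2, so it is a minimal dependent set.
Number of circuits = C(7,3) = 7! / (3! * 4!) = 35.

35


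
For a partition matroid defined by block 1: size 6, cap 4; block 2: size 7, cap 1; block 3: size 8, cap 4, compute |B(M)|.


A basis picks exactly ci elements from block i.
Number of bases = product of C(|Si|, ci).
= C(6,4) * C(7,1) * C(8,4)
= 15 * 7 * 70
= 7350.

7350


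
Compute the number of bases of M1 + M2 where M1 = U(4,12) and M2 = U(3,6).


Bases of a direct sum M1 + M2: |B| = |B(M1)| * |B(M2)|.
|B(U(4,12))| = C(12,4) = 495.
|B(U(3,6))| = C(6,3) = 20.
Total bases = 495 * 20 = 9900.

9900


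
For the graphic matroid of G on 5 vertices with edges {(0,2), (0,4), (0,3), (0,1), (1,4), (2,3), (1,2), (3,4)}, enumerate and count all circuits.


A circuit in a graphic matroid = edge set of a simple cycle.
G has 5 vertices and 8 edges.
Enumerating all minimal edge subsets forming cycles...
Total circuits found: 13.

13


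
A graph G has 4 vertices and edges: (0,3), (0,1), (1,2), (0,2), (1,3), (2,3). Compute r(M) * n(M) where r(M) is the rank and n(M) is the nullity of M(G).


r(M) = |V| - c = 4 - 1 = 3.
nullity = |E| - r(M) = 6 - 3 = 3.
Product = 3 * 3 = 9.

9


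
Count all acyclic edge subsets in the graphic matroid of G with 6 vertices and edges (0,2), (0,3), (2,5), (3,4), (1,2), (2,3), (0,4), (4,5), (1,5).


An independent set in a graphic matroid is an acyclic edge subset.
G has 6 vertices and 9 edges.
Enumerate all 2^9 = 512 subsets, checking for acyclicity.
Total independent sets = 296.

296


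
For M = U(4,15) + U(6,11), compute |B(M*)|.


(M1+M2)* = M1* + M2*.
M1* = U(11,15), bases: C(15,11) = 1365.
M2* = U(5,11), bases: C(11,5) = 462.
|B(M*)| = 1365 * 462 = 630630.

630630


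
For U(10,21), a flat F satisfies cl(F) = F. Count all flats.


Flats of U(10,21): every subset of size < 10 is a flat, plus E itself.
Count = (21 choose 0) + (21 choose 1) + (21 choose 2) + (21 choose 3) + (21 choose 4) + (21 choose 5) + (21 choose 6) + (21 choose 7) + (21 choose 8) + (21 choose 9) + 1
     = 1 + 21 + 210 + 1330 + 5985 + 20349 + 54264 + 116280 + 203490 + 293930 + 1
     = 695861.

695861


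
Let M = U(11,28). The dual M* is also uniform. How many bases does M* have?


The dual of U(r,n) is U(n-r, n) = U(17,28).
Bases of U(17,28) are all (17)-element subsets.
|B(M*)| = (28 choose 17) = 21474180.

21474180


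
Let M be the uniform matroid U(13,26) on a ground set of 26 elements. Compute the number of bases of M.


Bases of U(13,26) are all 13-element subsets of the 26-element ground set.
Number of bases = C(26,13).
(26 choose 13) = 10400600.

10400600


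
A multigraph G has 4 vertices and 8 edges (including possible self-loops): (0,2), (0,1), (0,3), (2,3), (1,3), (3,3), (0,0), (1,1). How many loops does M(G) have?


In a graphic matroid, a loop is a self-loop edge (u,u) with rank 0.
Examining all 8 edges for self-loops...
Self-loops found: (3,3), (0,0), (1,1)
Number of loops = 3.

3


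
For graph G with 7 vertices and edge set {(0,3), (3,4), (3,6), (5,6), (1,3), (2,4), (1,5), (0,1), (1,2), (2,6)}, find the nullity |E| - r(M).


Cycle rank (nullity) = |E| - r(M) = |E| - (|V| - c).
|E| = 10, |V| = 7, c = 1.
Nullity = 10 - (7 - 1) = 10 - 6 = 4.

4


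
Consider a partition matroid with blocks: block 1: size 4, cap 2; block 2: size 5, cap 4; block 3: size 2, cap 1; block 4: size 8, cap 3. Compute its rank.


Rank of a partition matroid = sum of min(|Si|, ci) for each block.
= min(4,2) + min(5,4) + min(2,1) + min(8,3)
= 2 + 4 + 1 + 3
= 10.

10


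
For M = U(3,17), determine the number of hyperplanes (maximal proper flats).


Hyperplanes of U(3,17) are flats of rank 2.
In a uniform matroid, these are exactly the (2)-element subsets.
Count = C(17,2) = 17! / (2! * 15!) = 136.

136


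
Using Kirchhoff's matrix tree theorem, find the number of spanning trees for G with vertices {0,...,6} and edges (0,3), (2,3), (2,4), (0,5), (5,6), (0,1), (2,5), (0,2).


By Kirchhoff's matrix tree theorem, the number of spanning trees equals
the determinant of any cofactor of the Laplacian matrix L.
G has 7 vertices and 8 edges.
Computing the (6 x 6) cofactor determinant gives 8.

8


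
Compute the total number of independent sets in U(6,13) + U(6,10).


For a direct sum, |I(M1+M2)| = |I(M1)| * |I(M2)|.
|I(U(6,13))| = sum C(13,k) for k=0..6 = 4096.
|I(U(6,10))| = sum C(10,k) for k=0..6 = 848.
Total = 4096 * 848 = 3473408.

3473408


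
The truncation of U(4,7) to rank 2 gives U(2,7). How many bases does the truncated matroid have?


Truncating U(4,7) to rank 2 gives U(2,7).
Bases of U(2,7) are all 2-element subsets of 7 elements.
Number of bases = (7 choose 2) = 21.

21


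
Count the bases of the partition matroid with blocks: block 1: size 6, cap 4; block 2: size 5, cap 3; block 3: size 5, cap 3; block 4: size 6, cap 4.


A basis picks exactly ci elements from block i.
Number of bases = product of C(|Si|, ci).
= C(6,4) * C(5,3) * C(5,3) * C(6,4)
= 15 * 10 * 10 * 15
= 22500.

22500


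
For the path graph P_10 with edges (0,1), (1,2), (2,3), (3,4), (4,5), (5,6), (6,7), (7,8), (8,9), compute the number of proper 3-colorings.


P(P_10, k) = k * (k-1)^(9).
P(3) = 3 * 2^9 = 3 * 512 = 1536.

1536


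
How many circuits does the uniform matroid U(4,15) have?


In U(4,15), circuits are the (5)-element subsets.
Any set of 5 elements is dependent, and removing any one element gives
an independent set of size 4, so it is a minimal dependent set.
Number of circuits = (15 choose 5) = 3003.

3003


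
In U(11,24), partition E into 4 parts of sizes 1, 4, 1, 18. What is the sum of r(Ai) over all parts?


r(Ai) = min(|Ai|, 11) for each part.
Sum = min(1,11) + min(4,11) + min(1,11) + min(18,11)
    = 1 + 4 + 1 + 11
    = 17.

17


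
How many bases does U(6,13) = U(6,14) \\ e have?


Deleting e from U(6,14) gives U(6,13) since n > r.
Bases of U(6,13) = (13 choose 6) = 1716.

1716


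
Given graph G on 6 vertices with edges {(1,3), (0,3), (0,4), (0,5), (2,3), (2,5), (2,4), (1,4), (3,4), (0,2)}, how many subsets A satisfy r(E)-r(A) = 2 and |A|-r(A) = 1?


R(x,y) = sum over A in 2^E of x^(r(E)-r(A)) * y^(|A|-r(A)).
G has 6 vertices, 10 edges. r(E) = 5.
Enumerate all 2^10 = 1024 subsets.
Count subsets with r(E)-r(A)=2 and |A|-r(A)=1: 49.

49


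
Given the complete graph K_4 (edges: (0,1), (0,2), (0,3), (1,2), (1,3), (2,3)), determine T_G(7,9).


T(K_4; x,y) = x^3 + 3x^2 + 4xy + 2x + y^3 + 3y^2 + 2y.
Substituting x=7, y=9:
= 343 + 147 + 252 + 14 + 729 + 243 + 18
= 1746.

1746


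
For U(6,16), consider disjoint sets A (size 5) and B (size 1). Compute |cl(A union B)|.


|A union B| = 5 + 1 = 6 (disjoint).
In U(6,16), cl(S) = S if |S| < 6, else cl(S) = E.
Since 6 >= 6, cl(A union B) = E.
|cl(A union B)| = 16.

16


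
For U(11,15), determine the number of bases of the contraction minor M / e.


Contracting e from U(11,15) gives U(10,14).
Bases of U(10,14) = C(14,10) = 14! / (10! * 4!) = 1001.

1001


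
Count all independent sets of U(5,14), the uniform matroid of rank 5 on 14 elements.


Independent sets of U(5,14) are all subsets of size <= 5.
Count = (14 choose 0) + (14 choose 1) + (14 choose 2) + (14 choose 3) + (14 choose 4) + (14 choose 5)
     = 1 + 14 + 91 + 364 + 1001 + 2002
     = 3473.

3473


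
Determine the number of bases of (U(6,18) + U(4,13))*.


(M1+M2)* = M1* + M2*.
M1* = U(12,18), bases: C(18,12) = 18564.
M2* = U(9,13), bases: C(13,9) = 715.
|B(M*)| = 18564 * 715 = 13273260.

13273260


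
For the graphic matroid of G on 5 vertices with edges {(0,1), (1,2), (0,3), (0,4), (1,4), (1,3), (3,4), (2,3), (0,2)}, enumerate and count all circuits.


A circuit in a graphic matroid = edge set of a simple cycle.
G has 5 vertices and 9 edges.
Enumerating all minimal edge subsets forming cycles...
Total circuits found: 22.

22


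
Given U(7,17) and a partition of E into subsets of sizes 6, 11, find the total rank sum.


r(Ai) = min(|Ai|, 7) for each part.
Sum = min(6,7) + min(11,7)
    = 6 + 7
    = 13.

13


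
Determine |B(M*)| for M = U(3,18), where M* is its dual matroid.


The dual of U(r,n) is U(n-r, n) = U(15,18).
Bases of U(15,18) are all (15)-element subsets.
|B(M*)| = (18 choose 15) = 816.

816


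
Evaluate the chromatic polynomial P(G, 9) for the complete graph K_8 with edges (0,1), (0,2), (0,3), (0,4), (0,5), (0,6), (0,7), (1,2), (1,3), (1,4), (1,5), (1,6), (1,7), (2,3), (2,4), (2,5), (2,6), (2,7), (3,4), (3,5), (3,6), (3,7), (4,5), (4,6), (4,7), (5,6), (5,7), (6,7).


P(K_8, k) = k(k-1)(k-2)...(k-7).
P(9) = (9) * (8) * (7) * (6) * (5) * (4) * (3) * (2) = 362880.

362880


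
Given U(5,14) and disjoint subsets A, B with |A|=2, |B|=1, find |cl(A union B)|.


|A union B| = 2 + 1 = 3 (disjoint).
In U(5,14), cl(S) = S if |S| < 5, else cl(S) = E.
Since 3 < 5, cl(A union B) = A union B.
|cl(A union B)| = 3.

3


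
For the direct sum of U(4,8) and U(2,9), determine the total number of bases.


Bases of a direct sum M1 + M2: |B| = |B(M1)| * |B(M2)|.
|B(U(4,8))| = C(8,4) = 70.
|B(U(2,9))| = C(9,2) = 36.
Total bases = 70 * 36 = 2520.

2520


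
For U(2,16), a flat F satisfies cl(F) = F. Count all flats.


Flats of U(2,16): every subset of size < 2 is a flat, plus E itself.
Count = (16 choose 0) + (16 choose 1) + 1
     = 1 + 16 + 1
     = 18.

18


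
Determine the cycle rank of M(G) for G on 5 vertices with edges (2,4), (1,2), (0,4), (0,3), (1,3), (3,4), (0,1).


Cycle rank (nullity) = |E| - r(M) = |E| - (|V| - c).
|E| = 7, |V| = 5, c = 1.
Nullity = 7 - (5 - 1) = 7 - 4 = 3.

3


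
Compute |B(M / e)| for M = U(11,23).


Contracting e from U(11,23) gives U(10,22).
Bases of U(10,22) = C(22,10) = 22! / (10! * 12!) = 646646.

646646


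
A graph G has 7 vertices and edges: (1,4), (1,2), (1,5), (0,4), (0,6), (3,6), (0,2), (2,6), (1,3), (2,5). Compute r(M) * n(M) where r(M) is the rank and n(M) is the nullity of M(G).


r(M) = |V| - c = 7 - 1 = 6.
nullity = |E| - r(M) = 10 - 6 = 4.
Product = 6 * 4 = 24.

24


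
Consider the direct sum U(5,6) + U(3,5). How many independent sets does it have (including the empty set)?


For a direct sum, |I(M1+M2)| = |I(M1)| * |I(M2)|.
|I(U(5,6))| = sum C(6,k) for k=0..5 = 63.
|I(U(3,5))| = sum C(5,k) for k=0..3 = 26.
Total = 63 * 26 = 1638.

1638


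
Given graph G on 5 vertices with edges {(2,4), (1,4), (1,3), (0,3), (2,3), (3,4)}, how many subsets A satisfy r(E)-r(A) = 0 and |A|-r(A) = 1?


R(x,y) = sum over A in 2^E of x^(r(E)-r(A)) * y^(|A|-r(A)).
G has 5 vertices, 6 edges. r(E) = 4.
Enumerate all 2^6 = 64 subsets.
Count subsets with r(E)-r(A)=0 and |A|-r(A)=1: 5.

5


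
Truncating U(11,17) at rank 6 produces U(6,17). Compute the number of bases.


Truncating U(11,17) to rank 6 gives U(6,17).
Bases of U(6,17) are all 6-element subsets of 17 elements.
Number of bases = C(17,6) = 12376.

12376


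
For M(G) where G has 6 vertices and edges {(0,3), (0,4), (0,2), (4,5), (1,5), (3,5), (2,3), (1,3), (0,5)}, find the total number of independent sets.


An independent set in a graphic matroid is an acyclic edge subset.
G has 6 vertices and 9 edges.
Enumerate all 2^9 = 512 subsets, checking for acyclicity.
Total independent sets = 279.

279


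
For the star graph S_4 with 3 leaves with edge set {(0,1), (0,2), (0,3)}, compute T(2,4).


A star on 4 vertices is a tree with 3 edges.
T(x,y) = x^(3) for any tree.
T(2,4) = 2^3 = 8.

8


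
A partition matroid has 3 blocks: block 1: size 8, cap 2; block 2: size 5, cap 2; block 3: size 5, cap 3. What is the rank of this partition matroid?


Rank of a partition matroid = sum of min(|Si|, ci) for each block.
= min(8,2) + min(5,2) + min(5,3)
= 2 + 2 + 3
= 7.

7


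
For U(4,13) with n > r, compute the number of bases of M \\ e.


Deleting e from U(4,13) gives U(4,12) since n > r.
Bases of U(4,12) = C(12,4) = 12! / (4! * 8!) = 495.

495


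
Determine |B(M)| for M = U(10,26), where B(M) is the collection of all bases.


Bases of U(10,26) are all 10-element subsets of the 26-element ground set.
Number of bases = C(26,10).
C(26,10) = 5311735.

5311735


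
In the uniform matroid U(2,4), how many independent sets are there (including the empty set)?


Independent sets of U(2,4) are all subsets of size <= 2.
Count = (4 choose 0) + (4 choose 1) + (4 choose 2)
     = 1 + 4 + 6
     = 11.

11


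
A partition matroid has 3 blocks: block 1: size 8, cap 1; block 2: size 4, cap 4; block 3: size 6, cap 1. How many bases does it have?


A basis picks exactly ci elements from block i.
Number of bases = product of C(|Si|, ci).
= C(8,1) * C(4,4) * C(6,1)
= 8 * 1 * 6
= 48.

48


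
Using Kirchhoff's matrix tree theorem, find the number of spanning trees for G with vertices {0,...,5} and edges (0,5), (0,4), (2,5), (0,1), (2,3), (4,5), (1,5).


By Kirchhoff's matrix tree theorem, the number of spanning trees equals
the determinant of any cofactor of the Laplacian matrix L.
G has 6 vertices and 7 edges.
Computing the (5 x 5) cofactor determinant gives 8.

8


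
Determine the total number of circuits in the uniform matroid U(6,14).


In U(6,14), circuits are the (7)-element subsets.
Any set of 7 elements is dependent, and removing any one element gives
an independent set of size 6, so it is a minimal dependent set.
Number of circuits = C(14,7) = 14! / (7! * 7!) = 3432.

3432


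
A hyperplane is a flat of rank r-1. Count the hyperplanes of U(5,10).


Hyperplanes of U(5,10) are flats of rank 4.
In a uniform matroid, these are exactly the (4)-element subsets.
Count = (10 choose 4) = 210.

210


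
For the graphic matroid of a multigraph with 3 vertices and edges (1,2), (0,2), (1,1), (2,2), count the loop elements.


In a graphic matroid, a loop is a self-loop edge (u,u) with rank 0.
Examining all 4 edges for self-loops...
Self-loops found: (1,1), (2,2)
Number of loops = 2.

2


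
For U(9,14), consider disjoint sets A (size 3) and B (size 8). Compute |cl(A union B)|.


|A union B| = 3 + 8 = 11 (disjoint).
In U(9,14), cl(S) = S if |S| < 9, else cl(S) = E.
Since 11 >= 9, cl(A union B) = E.
|cl(A union B)| = 14.

14


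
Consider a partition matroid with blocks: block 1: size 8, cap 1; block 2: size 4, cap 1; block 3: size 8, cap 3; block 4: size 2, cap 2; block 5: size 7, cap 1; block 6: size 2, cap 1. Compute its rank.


Rank of a partition matroid = sum of min(|Si|, ci) for each block.
= min(8,1) + min(4,1) + min(8,3) + min(2,2) + min(7,1) + min(2,1)
= 1 + 1 + 3 + 2 + 1 + 1
= 9.

9


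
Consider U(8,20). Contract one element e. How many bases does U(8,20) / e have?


Contracting e from U(8,20) gives U(7,19).
Bases of U(7,19) = (19 choose 7) = 50388.

50388


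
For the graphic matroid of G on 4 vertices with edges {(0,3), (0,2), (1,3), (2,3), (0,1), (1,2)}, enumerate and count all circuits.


A circuit in a graphic matroid = edge set of a simple cycle.
G has 4 vertices and 6 edges.
Enumerating all minimal edge subsets forming cycles...
Total circuits found: 7.

7


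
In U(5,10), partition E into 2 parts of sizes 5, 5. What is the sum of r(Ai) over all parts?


r(Ai) = min(|Ai|, 5) for each part.
Sum = min(5,5) + min(5,5)
    = 5 + 5
    = 10.

10


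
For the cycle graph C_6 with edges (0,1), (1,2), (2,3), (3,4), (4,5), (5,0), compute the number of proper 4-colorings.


P(C_6, k) = (k-1)^6 + (-1)^6*(k-1).
P(4) = (3)^6 + 3
= 729 + 3 = 732.

732


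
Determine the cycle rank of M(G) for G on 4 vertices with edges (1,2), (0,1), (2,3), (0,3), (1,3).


Cycle rank (nullity) = |E| - r(M) = |E| - (|V| - c).
|E| = 5, |V| = 4, c = 1.
Nullity = 5 - (4 - 1) = 5 - 3 = 2.

2


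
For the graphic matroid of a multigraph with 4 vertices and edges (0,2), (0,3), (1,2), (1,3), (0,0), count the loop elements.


In a graphic matroid, a loop is a self-loop edge (u,u) with rank 0.
Examining all 5 edges for self-loops...
Self-loops found: (0,0)
Number of loops = 1.

1


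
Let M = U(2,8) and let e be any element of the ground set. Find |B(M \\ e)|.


Deleting e from U(2,8) gives U(2,7) since n > r.
Bases of U(2,7) = C(7,2) = (7 * 6) / (1 * 2) = 21.

21


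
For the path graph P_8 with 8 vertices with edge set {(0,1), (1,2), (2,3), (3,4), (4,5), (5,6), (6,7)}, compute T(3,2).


A path on 8 vertices is a tree with 7 edges.
T(x,y) = x^(7) for any tree.
T(3,2) = 3^7 = 2187.

2187


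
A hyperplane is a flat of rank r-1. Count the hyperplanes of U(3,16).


Hyperplanes of U(3,16) are flats of rank 2.
In a uniform matroid, these are exactly the (2)-element subsets.
Count = C(16,2) = 16! / (2! * 14!) = 120.

120


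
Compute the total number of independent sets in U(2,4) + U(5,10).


For a direct sum, |I(M1+M2)| = |I(M1)| * |I(M2)|.
|I(U(2,4))| = sum C(4,k) for k=0..2 = 11.
|I(U(5,10))| = sum C(10,k) for k=0..5 = 638.
Total = 11 * 638 = 7018.

7018


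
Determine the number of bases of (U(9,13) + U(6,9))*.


(M1+M2)* = M1* + M2*.
M1* = U(4,13), bases: C(13,4) = 715.
M2* = U(3,9), bases: C(9,3) = 84.
|B(M*)| = 715 * 84 = 60060.

60060


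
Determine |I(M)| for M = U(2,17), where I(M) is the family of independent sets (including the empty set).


Independent sets of U(2,17) are all subsets of size <= 2.
Count = C(17,0) + C(17,1) + C(17,2)
     = 1 + 17 + 136
     = 154.

154


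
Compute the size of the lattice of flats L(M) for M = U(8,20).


Flats of U(8,20): every subset of size < 8 is a flat, plus E itself.
Count = (20 choose 0) + (20 choose 1) + (20 choose 2) + (20 choose 3) + (20 choose 4) + (20 choose 5) + (20 choose 6) + (20 choose 7) + 1
     = 1 + 20 + 190 + 1140 + 4845 + 15504 + 38760 + 77520 + 1
     = 137981.

137981


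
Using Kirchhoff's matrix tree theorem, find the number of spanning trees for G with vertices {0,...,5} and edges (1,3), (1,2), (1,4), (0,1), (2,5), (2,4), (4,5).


By Kirchhoff's matrix tree theorem, the number of spanning trees equals
the determinant of any cofactor of the Laplacian matrix L.
G has 6 vertices and 7 edges.
Computing the (5 x 5) cofactor determinant gives 8.

8


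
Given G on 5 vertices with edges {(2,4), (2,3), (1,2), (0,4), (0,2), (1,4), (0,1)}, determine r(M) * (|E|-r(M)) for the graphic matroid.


r(M) = |V| - c = 5 - 1 = 4.
nullity = |E| - r(M) = 7 - 4 = 3.
Product = 4 * 3 = 12.

12


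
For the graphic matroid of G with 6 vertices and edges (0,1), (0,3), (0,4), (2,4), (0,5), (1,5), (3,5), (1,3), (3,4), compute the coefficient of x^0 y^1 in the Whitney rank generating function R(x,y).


R(x,y) = sum over A in 2^E of x^(r(E)-r(A)) * y^(|A|-r(A)).
G has 6 vertices, 9 edges. r(E) = 5.
Enumerate all 2^9 = 512 subsets.
Count subsets with r(E)-r(A)=0 and |A|-r(A)=1: 48.

48
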